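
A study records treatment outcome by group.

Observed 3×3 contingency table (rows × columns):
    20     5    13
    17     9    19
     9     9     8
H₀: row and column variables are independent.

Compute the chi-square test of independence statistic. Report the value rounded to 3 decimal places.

test statistic = 5.643

Row totals [38, 45, 26], col totals [46, 23, 40], n=109
χ² = (20−16.04)²/16.04 + (5−8.02)²/8.02 + (13−13.94)²/13.94 + (17−18.99)²/18.99 + (9−9.50)²/9.50 + (19−16.51)²/16.51 + (9−10.97)²/10.97 + (9−5.49)²/5.49 + (8−9.54)²/9.54 = 5.6426
df = 4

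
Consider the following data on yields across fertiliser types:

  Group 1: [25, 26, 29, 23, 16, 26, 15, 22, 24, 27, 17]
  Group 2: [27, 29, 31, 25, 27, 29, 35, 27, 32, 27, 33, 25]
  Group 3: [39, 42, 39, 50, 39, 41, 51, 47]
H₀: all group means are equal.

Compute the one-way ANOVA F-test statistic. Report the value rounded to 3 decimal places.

test statistic = 55.411

Group means [22.73, 28.92, 43.50], grand mean 30.484
SSB = Σnᵢ(x̄ᵢ−x̄)² = 2046.643; SSW = ΣΣ(x−x̄ᵢ)² = 517.098
MSB = 2046.643/2 = 1023.3217; MSW = 517.098/28 = 18.4678
F = MSB/MSW = 55.4111
df = (2, 28)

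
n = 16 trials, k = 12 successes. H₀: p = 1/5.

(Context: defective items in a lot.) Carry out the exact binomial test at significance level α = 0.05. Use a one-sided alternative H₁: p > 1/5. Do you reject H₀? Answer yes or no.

Exact binomial: n=16, k=12, p₀=1/5=0.2000
P(X≥12) from Σ C(n,i)·p₀^i·(1−p₀)^(n−i)
p-value (one-sided, H₁ greater) = 0.00000
At α=0.05: p < α → reject H₀

reject H₀: yes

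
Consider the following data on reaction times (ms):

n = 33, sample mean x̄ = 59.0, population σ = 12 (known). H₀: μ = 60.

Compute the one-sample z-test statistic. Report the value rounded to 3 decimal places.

test statistic = -0.479

SE = σ/√n = 12/√33 = 2.0889
z = (x̄−μ₀)/SE = (59.0−60)/2.0889 = -0.4787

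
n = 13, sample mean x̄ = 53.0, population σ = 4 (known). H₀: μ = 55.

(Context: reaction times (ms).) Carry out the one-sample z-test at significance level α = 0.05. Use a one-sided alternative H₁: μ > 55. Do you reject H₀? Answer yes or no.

SE = σ/√n = 4/√13 = 1.1094
z = (x̄−μ₀)/SE = (53.0−55)/1.1094 = -1.8028
p-value (one-sided, H₁ greater) = 0.96429
At α=0.05: p ≥ α → fail to reject H₀

reject H₀: no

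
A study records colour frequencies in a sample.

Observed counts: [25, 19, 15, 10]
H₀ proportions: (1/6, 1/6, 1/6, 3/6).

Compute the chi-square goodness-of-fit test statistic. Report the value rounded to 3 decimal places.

n = 69; E_i = n·p_i = [11.50, 11.50, 11.50, 34.50]
χ² = (25−11.50)²/11.50 + (19−11.50)²/11.50 + (15−11.50)²/11.50 + (10−34.50)²/34.50 = 39.2029
df = 3

test statistic = 39.203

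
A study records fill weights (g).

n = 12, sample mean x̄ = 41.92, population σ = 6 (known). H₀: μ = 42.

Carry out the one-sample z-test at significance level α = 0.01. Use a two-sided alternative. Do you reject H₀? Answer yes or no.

reject H₀: no

SE = σ/√n = 6/√12 = 1.7321
z = (x̄−μ₀)/SE = (41.92−42)/1.7321 = -0.0462
p-value (two-sided) = 0.96316
At α=0.01: p ≥ α → fail to reject H₀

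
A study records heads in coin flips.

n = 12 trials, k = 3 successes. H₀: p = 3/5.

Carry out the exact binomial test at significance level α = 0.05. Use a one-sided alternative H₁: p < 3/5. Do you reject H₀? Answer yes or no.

Exact binomial: n=12, k=3, p₀=3/5=0.6000
P(X≤3) from Σ C(n,i)·p₀^i·(1−p₀)^(n−i)
p-value (one-sided, H₁ less) = 0.01527
At α=0.05: p < α → reject H₀

reject H₀: yes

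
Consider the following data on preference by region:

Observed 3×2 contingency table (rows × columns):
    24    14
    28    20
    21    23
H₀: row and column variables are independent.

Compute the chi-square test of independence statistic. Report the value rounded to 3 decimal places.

test statistic = 2.119

Row totals [38, 48, 44], col totals [73, 57], n=130
χ² = (24−21.34)²/21.34 + (14−16.66)²/16.66 + (28−26.95)²/26.95 + (20−21.05)²/21.05 + (21−24.71)²/24.71 + (23−19.29)²/19.29 = 2.1187
df = 2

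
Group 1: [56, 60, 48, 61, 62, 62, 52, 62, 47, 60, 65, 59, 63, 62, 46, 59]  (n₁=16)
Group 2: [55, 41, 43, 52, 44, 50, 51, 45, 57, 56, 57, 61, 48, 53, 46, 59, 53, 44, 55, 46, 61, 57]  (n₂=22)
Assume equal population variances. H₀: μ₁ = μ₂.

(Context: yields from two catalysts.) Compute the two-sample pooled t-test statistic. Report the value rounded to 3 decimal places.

test statistic = 3.083

x̄₁=57.750, s₁=6.116, n₁=16
x̄₂=51.545, s₂=6.131, n₂=22
s_p² = [15·6.116² + 21·6.131²]/36 = 37.5126
SE = √(s_p²·(1/16+1/22)) = 2.0124
t = (57.750−51.545)/2.0124 = 3.0832
df = 36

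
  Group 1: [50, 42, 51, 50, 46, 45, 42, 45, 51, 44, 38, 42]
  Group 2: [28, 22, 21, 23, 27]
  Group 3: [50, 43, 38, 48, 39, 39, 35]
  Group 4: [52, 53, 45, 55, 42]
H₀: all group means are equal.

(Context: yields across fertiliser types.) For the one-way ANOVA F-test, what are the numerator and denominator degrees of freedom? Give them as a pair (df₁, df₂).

k = 4 groups, N = 29 total
df = (k−1, N−k) = (4−1, 29−4) = (3, 25)

degrees of freedom = [3, 25]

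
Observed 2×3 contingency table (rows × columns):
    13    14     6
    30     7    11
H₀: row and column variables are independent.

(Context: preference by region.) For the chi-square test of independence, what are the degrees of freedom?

df = (r−1)(c−1) = (2−1)·(3−1) = 2

degrees of freedom = 2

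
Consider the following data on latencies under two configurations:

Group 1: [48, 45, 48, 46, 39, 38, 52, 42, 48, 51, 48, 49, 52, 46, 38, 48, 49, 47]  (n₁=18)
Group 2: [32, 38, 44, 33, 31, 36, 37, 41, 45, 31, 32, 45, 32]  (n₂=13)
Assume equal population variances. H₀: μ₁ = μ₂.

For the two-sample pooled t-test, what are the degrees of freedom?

degrees of freedom = 29

df = n₁ + n₂ − 2 = 18 + 13 − 2 = 29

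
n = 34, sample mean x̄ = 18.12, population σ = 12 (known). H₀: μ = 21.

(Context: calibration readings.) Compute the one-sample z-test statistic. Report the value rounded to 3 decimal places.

SE = σ/√n = 12/√34 = 2.0580
z = (x̄−μ₀)/SE = (18.12−21)/2.0580 = -1.3994

test statistic = -1.399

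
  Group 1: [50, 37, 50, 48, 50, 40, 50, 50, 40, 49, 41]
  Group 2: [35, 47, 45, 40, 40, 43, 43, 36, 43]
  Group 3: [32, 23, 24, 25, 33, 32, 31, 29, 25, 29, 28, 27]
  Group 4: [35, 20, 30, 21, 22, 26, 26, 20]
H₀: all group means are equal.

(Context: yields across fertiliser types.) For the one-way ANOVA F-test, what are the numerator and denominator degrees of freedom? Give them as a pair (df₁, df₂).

degrees of freedom = [3, 36]

k = 4 groups, N = 40 total
df = (k−1, N−k) = (4−1, 40−4) = (3, 36)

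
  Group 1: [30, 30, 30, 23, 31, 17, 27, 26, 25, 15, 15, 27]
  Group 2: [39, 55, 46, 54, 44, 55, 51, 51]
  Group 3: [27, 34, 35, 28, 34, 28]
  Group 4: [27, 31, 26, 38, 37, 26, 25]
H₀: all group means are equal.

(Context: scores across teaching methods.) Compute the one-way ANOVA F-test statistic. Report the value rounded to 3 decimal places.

test statistic = 33.960

Group means [24.67, 49.38, 31.00, 30.00], grand mean 32.939
SSB = Σnᵢ(x̄ᵢ−x̄)² = 3065.337; SSW = ΣΣ(x−x̄ᵢ)² = 872.542
MSB = 3065.337/3 = 1021.7790; MSW = 872.542/29 = 30.0876
F = MSB/MSW = 33.9601
df = (3, 29)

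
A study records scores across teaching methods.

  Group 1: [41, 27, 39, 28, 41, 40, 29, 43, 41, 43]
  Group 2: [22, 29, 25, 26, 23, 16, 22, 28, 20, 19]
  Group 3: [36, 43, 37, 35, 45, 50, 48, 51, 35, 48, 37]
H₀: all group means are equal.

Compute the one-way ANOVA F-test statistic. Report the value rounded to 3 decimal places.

Group means [37.20, 23.00, 42.27], grand mean 34.419
SSB = Σnᵢ(x̄ᵢ−x̄)² = 2059.767; SSW = ΣΣ(x−x̄ᵢ)² = 937.782
MSB = 2059.767/2 = 1029.8833; MSW = 937.782/28 = 33.4922
F = MSB/MSW = 30.7499
df = (2, 28)

test statistic = 30.750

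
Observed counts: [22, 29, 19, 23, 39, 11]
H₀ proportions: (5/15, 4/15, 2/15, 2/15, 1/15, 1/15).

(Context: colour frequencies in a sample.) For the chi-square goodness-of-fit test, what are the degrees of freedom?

degrees of freedom = 5

df = k − 1 = 6 − 1 = 5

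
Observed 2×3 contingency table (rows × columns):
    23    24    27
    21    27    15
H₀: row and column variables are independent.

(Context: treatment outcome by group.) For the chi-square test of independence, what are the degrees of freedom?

df = (r−1)(c−1) = (2−1)·(3−1) = 2

degrees of freedom = 2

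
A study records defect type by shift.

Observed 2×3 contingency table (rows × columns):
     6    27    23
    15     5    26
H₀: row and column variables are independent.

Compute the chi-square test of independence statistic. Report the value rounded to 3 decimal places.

Row totals [56, 46], col totals [21, 32, 49], n=102
χ² = (6−11.53)²/11.53 + (27−17.57)²/17.57 + (23−26.90)²/26.90 + (15−9.47)²/9.47 + (5−14.43)²/14.43 + (26−22.10)²/22.10 = 18.3619
df = 2

test statistic = 18.362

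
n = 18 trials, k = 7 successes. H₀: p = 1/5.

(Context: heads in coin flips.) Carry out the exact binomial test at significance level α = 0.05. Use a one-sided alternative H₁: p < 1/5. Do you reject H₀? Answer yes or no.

reject H₀: no

Exact binomial: n=18, k=7, p₀=1/5=0.2000
P(X≤7) from Σ C(n,i)·p₀^i·(1−p₀)^(n−i)
p-value (one-sided, H₁ less) = 0.98372
At α=0.05: p ≥ α → fail to reject H₀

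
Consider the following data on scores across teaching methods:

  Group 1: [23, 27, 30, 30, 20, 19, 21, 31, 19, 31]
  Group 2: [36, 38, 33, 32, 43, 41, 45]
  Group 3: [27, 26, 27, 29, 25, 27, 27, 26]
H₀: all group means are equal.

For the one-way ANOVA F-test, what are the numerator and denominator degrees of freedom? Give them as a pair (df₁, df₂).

k = 3 groups, N = 25 total
df = (k−1, N−k) = (3−1, 25−3) = (2, 22)

degrees of freedom = [2, 22]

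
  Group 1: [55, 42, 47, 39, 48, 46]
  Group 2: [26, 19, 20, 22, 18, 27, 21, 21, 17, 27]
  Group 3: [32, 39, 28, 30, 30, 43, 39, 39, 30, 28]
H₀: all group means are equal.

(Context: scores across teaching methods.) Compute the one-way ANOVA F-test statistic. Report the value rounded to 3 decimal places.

Group means [46.17, 21.80, 33.80], grand mean 32.038
SSB = Σnᵢ(x̄ᵢ−x̄)² = 2276.928; SSW = ΣΣ(x−x̄ᵢ)² = 552.033
MSB = 2276.928/2 = 1138.4641; MSW = 552.033/23 = 24.0014
F = MSB/MSW = 47.4331
df = (2, 23)

test statistic = 47.433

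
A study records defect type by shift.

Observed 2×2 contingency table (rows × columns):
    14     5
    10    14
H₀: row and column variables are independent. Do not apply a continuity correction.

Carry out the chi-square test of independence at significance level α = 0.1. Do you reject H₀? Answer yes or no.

Row totals [19, 24], col totals [24, 19], n=43
χ² = (14−10.60)²/10.60 + (5−8.40)²/8.40 + (10−13.40)²/13.40 + (14−10.60)²/10.60 = 4.4080
df = 1
p-value (upper-tail) = 0.03577
At α=0.1: p < α → reject H₀

reject H₀: yes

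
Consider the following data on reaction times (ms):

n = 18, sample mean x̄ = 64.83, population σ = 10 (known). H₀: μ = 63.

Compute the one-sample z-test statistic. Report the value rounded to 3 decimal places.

test statistic = 0.776

SE = σ/√n = 10/√18 = 2.3570
z = (x̄−μ₀)/SE = (64.83−63)/2.3570 = 0.7764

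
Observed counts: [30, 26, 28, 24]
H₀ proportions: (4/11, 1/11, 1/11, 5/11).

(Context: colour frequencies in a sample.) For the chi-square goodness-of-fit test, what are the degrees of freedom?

df = k − 1 = 4 − 1 = 3

degrees of freedom = 3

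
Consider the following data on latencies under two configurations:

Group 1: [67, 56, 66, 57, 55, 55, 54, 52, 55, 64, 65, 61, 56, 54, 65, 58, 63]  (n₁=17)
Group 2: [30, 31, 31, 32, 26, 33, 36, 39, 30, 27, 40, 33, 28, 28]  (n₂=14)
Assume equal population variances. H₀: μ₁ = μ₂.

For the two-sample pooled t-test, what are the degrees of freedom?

degrees of freedom = 29

df = n₁ + n₂ − 2 = 17 + 14 − 2 = 29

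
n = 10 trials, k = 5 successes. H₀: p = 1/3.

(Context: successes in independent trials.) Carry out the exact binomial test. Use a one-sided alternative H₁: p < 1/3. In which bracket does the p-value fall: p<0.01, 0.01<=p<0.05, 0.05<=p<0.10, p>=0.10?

Exact binomial: n=10, k=5, p₀=1/3=0.3333
P(X≤5) from Σ C(n,i)·p₀^i·(1−p₀)^(n−i)
p-value (one-sided, H₁ less) = 0.92344
→ bracket: p>=0.10

p-value bracket: p>=0.10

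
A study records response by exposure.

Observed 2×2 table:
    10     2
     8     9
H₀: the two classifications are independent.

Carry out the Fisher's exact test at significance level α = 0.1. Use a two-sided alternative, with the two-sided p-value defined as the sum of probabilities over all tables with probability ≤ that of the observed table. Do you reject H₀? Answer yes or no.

Margins: r₁=12, r₂=17, c₁=18, c₂=11, n=29
p_obs = C(12,10)·C(17,8)/C(29,18); sum pmf over tables with pmf ≤ p_obs
p-value (two-sided) = 0.06411
At α=0.1: p < α → reject H₀

reject H₀: yes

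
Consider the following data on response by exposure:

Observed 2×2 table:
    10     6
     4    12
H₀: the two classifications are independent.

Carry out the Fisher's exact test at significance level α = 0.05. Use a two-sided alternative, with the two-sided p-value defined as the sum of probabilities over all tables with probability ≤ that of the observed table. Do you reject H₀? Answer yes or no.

Margins: r₁=16, r₂=16, c₁=14, c₂=18, n=32
p_obs = C(16,10)·C(16,4)/C(32,14); sum pmf over tables with pmf ≤ p_obs
p-value (two-sided) = 0.07317
At α=0.05: p ≥ α → fail to reject H₀

reject H₀: no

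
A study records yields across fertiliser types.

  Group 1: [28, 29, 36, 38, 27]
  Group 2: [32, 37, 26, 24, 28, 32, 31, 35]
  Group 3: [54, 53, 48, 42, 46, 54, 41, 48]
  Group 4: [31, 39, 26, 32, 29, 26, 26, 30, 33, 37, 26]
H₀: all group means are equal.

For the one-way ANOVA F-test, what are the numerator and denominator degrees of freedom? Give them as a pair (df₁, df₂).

degrees of freedom = [3, 28]

k = 4 groups, N = 32 total
df = (k−1, N−k) = (4−1, 32−4) = (3, 28)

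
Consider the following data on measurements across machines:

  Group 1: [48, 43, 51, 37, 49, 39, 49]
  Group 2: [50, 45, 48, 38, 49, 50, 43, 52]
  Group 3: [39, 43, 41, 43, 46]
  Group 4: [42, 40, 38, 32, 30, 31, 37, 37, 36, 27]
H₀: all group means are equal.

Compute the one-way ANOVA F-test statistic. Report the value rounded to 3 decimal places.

test statistic = 11.523

Group means [45.14, 46.88, 42.40, 35.00], grand mean 41.767
SSB = Σnᵢ(x̄ᵢ−x̄)² = 748.435; SSW = ΣΣ(x−x̄ᵢ)² = 562.932
MSB = 748.435/3 = 249.4782; MSW = 562.932/26 = 21.6512
F = MSB/MSW = 11.5226
df = (3, 26)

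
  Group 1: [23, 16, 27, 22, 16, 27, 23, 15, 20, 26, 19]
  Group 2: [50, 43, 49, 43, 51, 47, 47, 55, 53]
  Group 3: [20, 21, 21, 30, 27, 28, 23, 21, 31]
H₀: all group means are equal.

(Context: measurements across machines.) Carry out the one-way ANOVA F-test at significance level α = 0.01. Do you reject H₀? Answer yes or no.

reject H₀: yes

Group means [21.27, 48.67, 24.67], grand mean 30.828
SSB = Σnᵢ(x̄ᵢ−x̄)² = 4209.956; SSW = ΣΣ(x−x̄ᵢ)² = 482.182
MSB = 4209.956/2 = 2104.9781; MSW = 482.182/26 = 18.5455
F = MSB/MSW = 113.5037
df = (2, 26)
p-value (upper-tail) = 0.00000
At α=0.01: p < α → reject H₀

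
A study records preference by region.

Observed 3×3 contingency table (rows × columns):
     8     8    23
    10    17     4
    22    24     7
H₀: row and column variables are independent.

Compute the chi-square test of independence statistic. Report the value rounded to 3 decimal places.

Row totals [39, 31, 53], col totals [40, 49, 34], n=123
χ² = (8−12.68)²/12.68 + (8−15.54)²/15.54 + (23−10.78)²/10.78 + (10−10.08)²/10.08 + (17−12.35)²/12.35 + (4−8.57)²/8.57 + (22−17.24)²/17.24 + (24−21.11)²/21.11 + (7−14.65)²/14.65 = 29.1302
df = 4

test statistic = 29.130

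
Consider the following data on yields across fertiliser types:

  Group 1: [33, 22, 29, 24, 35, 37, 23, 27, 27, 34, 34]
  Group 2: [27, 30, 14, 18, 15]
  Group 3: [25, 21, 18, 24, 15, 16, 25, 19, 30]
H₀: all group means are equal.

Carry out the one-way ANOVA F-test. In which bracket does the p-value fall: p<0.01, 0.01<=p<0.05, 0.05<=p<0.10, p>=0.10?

Group means [29.55, 20.80, 21.44], grand mean 24.880
SSB = Σnᵢ(x̄ᵢ−x̄)² = 428.891; SSW = ΣΣ(x−x̄ᵢ)² = 685.749
MSB = 428.891/2 = 214.4453; MSW = 685.749/22 = 31.1704
F = MSB/MSW = 6.8798
df = (2, 22)
p-value (upper-tail) = 0.00478
→ bracket: p<0.01

p-value bracket: p<0.01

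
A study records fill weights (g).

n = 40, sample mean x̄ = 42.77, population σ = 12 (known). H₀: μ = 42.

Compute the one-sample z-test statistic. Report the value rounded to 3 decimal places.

test statistic = 0.406

SE = σ/√n = 12/√40 = 1.8974
z = (x̄−μ₀)/SE = (42.77−42)/1.8974 = 0.4058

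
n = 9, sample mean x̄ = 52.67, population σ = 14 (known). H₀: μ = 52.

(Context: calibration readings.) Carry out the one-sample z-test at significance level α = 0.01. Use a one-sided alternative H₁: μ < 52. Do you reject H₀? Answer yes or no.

SE = σ/√n = 14/√9 = 4.6667
z = (x̄−μ₀)/SE = (52.67−52)/4.6667 = 0.1436
p-value (one-sided, H₁ less) = 0.55708
At α=0.01: p ≥ α → fail to reject H₀

reject H₀: no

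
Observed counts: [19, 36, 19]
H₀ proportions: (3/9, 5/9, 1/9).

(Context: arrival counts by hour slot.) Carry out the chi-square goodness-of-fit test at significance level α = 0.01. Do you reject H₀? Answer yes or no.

n = 74; E_i = n·p_i = [24.67, 41.11, 8.22]
χ² = (19−24.67)²/24.67 + (36−41.11)²/41.11 + (19−8.22)²/8.22 = 16.0649
df = 2
p-value (upper-tail) = 0.00032
At α=0.01: p < α → reject H₀

reject H₀: yes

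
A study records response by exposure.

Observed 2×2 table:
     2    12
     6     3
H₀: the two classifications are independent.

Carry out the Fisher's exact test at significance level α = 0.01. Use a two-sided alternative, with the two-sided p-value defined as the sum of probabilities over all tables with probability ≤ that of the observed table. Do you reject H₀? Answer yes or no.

Margins: r₁=14, r₂=9, c₁=8, c₂=15, n=23
p_obs = C(14,2)·C(9,6)/C(23,8); sum pmf over tables with pmf ≤ p_obs
p-value (two-sided) = 0.02276
At α=0.01: p ≥ α → fail to reject H₀

reject H₀: no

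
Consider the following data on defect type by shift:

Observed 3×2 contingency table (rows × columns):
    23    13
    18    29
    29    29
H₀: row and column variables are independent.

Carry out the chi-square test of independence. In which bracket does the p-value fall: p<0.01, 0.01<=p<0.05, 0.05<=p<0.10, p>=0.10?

p-value bracket: 0.05<=p<0.10

Row totals [36, 47, 58], col totals [70, 71], n=141
χ² = (23−17.87)²/17.87 + (13−18.13)²/18.13 + (18−23.33)²/23.33 + (29−23.67)²/23.67 + (29−28.79)²/28.79 + (29−29.21)²/29.21 = 5.3454
df = 2
p-value (upper-tail) = 0.06906
→ bracket: 0.05<=p<0.10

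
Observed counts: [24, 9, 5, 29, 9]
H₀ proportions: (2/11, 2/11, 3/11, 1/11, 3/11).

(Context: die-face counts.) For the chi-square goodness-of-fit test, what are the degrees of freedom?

df = k − 1 = 5 − 1 = 4

degrees of freedom = 4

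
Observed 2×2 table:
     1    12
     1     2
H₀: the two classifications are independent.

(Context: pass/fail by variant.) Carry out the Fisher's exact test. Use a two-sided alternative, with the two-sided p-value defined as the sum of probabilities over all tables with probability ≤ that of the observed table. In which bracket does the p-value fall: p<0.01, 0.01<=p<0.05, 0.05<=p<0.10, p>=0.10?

Margins: r₁=13, r₂=3, c₁=2, c₂=14, n=16
p_obs = C(13,1)·C(3,1)/C(16,2); sum pmf over tables with pmf ≤ p_obs
p-value (two-sided) = 0.35000
→ bracket: p>=0.10

p-value bracket: p>=0.10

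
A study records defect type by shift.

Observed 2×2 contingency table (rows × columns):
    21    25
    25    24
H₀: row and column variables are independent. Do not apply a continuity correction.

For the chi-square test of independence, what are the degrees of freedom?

df = (r−1)(c−1) = (2−1)·(2−1) = 1

degrees of freedom = 1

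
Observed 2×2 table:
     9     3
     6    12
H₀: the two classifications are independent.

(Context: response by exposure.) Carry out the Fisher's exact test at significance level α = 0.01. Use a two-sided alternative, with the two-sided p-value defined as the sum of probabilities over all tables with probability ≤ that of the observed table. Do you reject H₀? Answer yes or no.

Margins: r₁=12, r₂=18, c₁=15, c₂=15, n=30
p_obs = C(12,9)·C(18,6)/C(30,15); sum pmf over tables with pmf ≤ p_obs
p-value (two-sided) = 0.06043
At α=0.01: p ≥ α → fail to reject H₀

reject H₀: no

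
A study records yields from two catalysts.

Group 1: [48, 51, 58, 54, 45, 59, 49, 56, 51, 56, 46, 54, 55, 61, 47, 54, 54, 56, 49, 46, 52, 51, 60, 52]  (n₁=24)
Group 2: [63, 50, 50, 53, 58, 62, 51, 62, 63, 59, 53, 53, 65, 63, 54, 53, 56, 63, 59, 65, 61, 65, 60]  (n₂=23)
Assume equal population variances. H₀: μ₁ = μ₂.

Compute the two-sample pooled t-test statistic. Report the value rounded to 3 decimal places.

test statistic = -3.973

x̄₁=52.667, s₁=4.546, n₁=24
x̄₂=58.304, s₂=5.174, n₂=23
s_p² = [23·4.546² + 22·5.174²]/45 = 23.6490
SE = √(s_p²·(1/24+1/23)) = 1.4190
t = (52.667−58.304)/1.4190 = -3.9730
df = 45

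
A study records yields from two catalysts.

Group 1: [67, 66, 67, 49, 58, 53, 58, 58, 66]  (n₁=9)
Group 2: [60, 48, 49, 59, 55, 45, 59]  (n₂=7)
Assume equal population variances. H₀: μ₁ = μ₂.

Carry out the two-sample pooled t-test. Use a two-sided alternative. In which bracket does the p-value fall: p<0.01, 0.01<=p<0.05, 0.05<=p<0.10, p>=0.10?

x̄₁=60.222, s₁=6.629, n₁=9
x̄₂=53.571, s₂=6.161, n₂=7
s_p² = [8·6.629² + 6·6.161²]/14 = 41.3764
SE = √(s_p²·(1/9+1/7)) = 3.2417
t = (60.222−53.571)/3.2417 = 2.0517
df = 14
p-value (two-sided) = 0.05940
→ bracket: 0.05<=p<0.10

p-value bracket: 0.05<=p<0.10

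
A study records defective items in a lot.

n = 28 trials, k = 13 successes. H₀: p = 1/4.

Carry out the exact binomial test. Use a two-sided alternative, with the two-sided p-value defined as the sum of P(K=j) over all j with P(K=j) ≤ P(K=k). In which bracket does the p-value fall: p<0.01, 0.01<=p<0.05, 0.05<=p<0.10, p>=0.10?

p-value bracket: 0.01<=p<0.05

Exact binomial: n=28, k=13, p₀=1/4=0.2500
P(X=j) = C(n,j)·p₀^j·(1−p₀)^(n−j); p = Σ P(X=j) over j with P(X=j) ≤ P(X=13)
p-value (two-sided) = 0.01452
→ bracket: 0.01<=p<0.05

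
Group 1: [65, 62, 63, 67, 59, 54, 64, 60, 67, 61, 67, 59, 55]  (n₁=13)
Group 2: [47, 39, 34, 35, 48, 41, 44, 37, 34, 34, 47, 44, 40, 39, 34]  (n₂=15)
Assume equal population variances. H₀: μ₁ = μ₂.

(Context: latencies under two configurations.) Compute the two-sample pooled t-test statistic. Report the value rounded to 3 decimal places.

test statistic = 12.082

x̄₁=61.769, s₁=4.323, n₁=13
x̄₂=39.800, s₂=5.171, n₂=15
s_p² = [12·4.323² + 14·5.171²]/26 = 23.0272
SE = √(s_p²·(1/13+1/15)) = 1.8184
t = (61.769−39.800)/1.8184 = 12.0818
df = 26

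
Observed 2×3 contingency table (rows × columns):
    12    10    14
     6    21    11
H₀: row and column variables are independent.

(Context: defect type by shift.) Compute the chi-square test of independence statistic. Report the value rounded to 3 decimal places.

test statistic = 6.214

Row totals [36, 38], col totals [18, 31, 25], n=74
χ² = (12−8.76)²/8.76 + (10−15.08)²/15.08 + (14−12.16)²/12.16 + (6−9.24)²/9.24 + (21−15.92)²/15.92 + (11−12.84)²/12.84 = 6.2137
df = 2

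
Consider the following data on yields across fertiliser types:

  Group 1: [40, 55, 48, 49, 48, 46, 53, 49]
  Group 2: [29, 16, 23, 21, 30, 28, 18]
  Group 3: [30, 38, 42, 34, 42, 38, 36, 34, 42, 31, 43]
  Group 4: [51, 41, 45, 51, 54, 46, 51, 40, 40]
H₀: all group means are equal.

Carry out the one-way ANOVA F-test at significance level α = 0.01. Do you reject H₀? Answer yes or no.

Group means [48.50, 23.57, 37.27, 46.56], grand mean 39.486
SSB = Σnᵢ(x̄ᵢ−x̄)² = 2926.625; SSW = ΣΣ(x−x̄ᵢ)² = 778.118
MSB = 2926.625/3 = 975.5415; MSW = 778.118/31 = 25.1006
F = MSB/MSW = 38.8653
df = (3, 31)
p-value (upper-tail) = 0.00000
At α=0.01: p < α → reject H₀

reject H₀: yes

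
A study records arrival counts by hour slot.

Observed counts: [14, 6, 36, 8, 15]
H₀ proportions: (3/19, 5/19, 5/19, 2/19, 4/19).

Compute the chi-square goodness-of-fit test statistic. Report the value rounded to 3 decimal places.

test statistic = 22.009

n = 79; E_i = n·p_i = [12.47, 20.79, 20.79, 8.32, 16.63]
χ² = (14−12.47)²/12.47 + (6−20.79)²/20.79 + (36−20.79)²/20.79 + (8−8.32)²/8.32 + (15−16.63)²/16.63 = 22.0086
df = 4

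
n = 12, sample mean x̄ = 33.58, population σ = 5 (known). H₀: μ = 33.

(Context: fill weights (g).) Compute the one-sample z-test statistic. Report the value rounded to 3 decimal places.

SE = σ/√n = 5/√12 = 1.4434
z = (x̄−μ₀)/SE = (33.58−33)/1.4434 = 0.4018

test statistic = 0.402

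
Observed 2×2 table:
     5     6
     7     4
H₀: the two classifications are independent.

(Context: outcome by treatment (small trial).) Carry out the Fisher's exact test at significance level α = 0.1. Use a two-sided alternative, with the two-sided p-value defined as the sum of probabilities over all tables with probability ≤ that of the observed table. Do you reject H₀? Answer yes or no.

reject H₀: no

Margins: r₁=11, r₂=11, c₁=12, c₂=10, n=22
p_obs = C(11,5)·C(11,7)/C(22,12); sum pmf over tables with pmf ≤ p_obs
p-value (two-sided) = 0.66992
At α=0.1: p ≥ α → fail to reject H₀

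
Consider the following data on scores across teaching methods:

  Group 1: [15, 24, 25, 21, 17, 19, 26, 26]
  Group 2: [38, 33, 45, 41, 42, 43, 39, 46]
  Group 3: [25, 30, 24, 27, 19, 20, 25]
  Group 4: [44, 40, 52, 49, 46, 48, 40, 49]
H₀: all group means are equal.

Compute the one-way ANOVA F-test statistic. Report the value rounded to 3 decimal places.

Group means [21.62, 40.88, 24.29, 46.00], grand mean 33.484
SSB = Σnᵢ(x̄ᵢ−x̄)² = 3407.563; SSW = ΣΣ(x−x̄ᵢ)² = 472.179
MSB = 3407.563/3 = 1135.8545; MSW = 472.179/27 = 17.4881
F = MSB/MSW = 64.9502
df = (3, 27)

test statistic = 64.950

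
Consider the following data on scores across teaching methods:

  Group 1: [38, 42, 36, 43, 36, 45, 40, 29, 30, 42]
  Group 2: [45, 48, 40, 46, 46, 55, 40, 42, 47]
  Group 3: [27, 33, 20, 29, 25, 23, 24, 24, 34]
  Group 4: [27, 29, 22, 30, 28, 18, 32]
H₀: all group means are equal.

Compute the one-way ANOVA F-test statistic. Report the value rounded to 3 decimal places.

Group means [38.10, 45.44, 26.56, 26.57], grand mean 34.714
SSB = Σnᵢ(x̄ᵢ−x̄)² = 2214.084; SSW = ΣΣ(x−x̄ᵢ)² = 753.059
MSB = 2214.084/3 = 738.0280; MSW = 753.059/31 = 24.2922
F = MSB/MSW = 30.3813
df = (3, 31)

test statistic = 30.381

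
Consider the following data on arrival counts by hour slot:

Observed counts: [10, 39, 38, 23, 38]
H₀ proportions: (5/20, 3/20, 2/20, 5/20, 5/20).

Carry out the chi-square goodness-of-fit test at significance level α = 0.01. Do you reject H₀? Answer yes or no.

reject H₀: yes

n = 148; E_i = n·p_i = [37.00, 22.20, 14.80, 37.00, 37.00]
χ² = (10−37.00)²/37.00 + (39−22.20)²/22.20 + (38−14.80)²/14.80 + (23−37.00)²/37.00 + (38−37.00)²/37.00 = 74.1081
df = 4
p-value (upper-tail) = 0.00000
At α=0.01: p < α → reject H₀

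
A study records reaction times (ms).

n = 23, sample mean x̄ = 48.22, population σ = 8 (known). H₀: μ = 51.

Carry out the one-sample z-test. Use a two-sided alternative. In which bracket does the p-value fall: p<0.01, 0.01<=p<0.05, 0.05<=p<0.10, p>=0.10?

SE = σ/√n = 8/√23 = 1.6681
z = (x̄−μ₀)/SE = (48.22−51)/1.6681 = -1.6666
p-value (two-sided) = 0.09560
→ bracket: 0.05<=p<0.10

p-value bracket: 0.05<=p<0.10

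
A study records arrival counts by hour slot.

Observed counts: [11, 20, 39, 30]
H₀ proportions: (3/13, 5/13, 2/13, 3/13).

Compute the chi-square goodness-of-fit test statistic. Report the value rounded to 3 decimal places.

n = 100; E_i = n·p_i = [23.08, 38.46, 15.38, 23.08]
χ² = (11−23.08)²/23.08 + (20−38.46)²/38.46 + (39−15.38)²/15.38 + (30−23.08)²/23.08 = 53.5083
df = 3

test statistic = 53.508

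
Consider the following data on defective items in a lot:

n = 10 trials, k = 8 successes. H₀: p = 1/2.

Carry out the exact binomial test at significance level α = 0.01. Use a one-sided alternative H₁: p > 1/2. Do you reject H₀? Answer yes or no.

Exact binomial: n=10, k=8, p₀=1/2=0.5000
P(X≥8) from Σ C(n,i)·p₀^i·(1−p₀)^(n−i)
p-value (one-sided, H₁ greater) = 0.05469
At α=0.01: p ≥ α → fail to reject H₀

reject H₀: no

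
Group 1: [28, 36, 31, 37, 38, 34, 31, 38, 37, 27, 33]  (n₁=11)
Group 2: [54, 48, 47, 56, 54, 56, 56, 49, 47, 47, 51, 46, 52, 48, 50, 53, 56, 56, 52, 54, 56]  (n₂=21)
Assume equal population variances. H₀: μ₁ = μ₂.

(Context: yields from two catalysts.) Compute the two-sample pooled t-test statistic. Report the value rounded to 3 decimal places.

x̄₁=33.636, s₁=3.957, n₁=11
x̄₂=51.810, s₂=3.642, n₂=21
s_p² = [10·3.957² + 20·3.642²]/30 = 14.0595
SE = √(s_p²·(1/11+1/21)) = 1.3956
t = (33.636−51.810)/1.3956 = -13.0220
df = 30

test statistic = -13.022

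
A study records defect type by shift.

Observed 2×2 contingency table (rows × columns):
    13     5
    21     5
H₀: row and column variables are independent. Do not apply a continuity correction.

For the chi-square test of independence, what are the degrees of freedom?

df = (r−1)(c−1) = (2−1)·(2−1) = 1

degrees of freedom = 1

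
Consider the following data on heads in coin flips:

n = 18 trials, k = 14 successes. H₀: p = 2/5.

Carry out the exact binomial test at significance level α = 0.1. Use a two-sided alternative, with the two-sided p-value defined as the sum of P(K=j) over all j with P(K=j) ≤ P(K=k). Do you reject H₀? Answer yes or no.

Exact binomial: n=18, k=14, p₀=2/5=0.4000
P(X=j) = C(n,j)·p₀^j·(1−p₀)^(n−j); p = Σ P(X=j) over j with P(X=j) ≤ P(X=14)
p-value (two-sided) = 0.00138
At α=0.1: p < α → reject H₀

reject H₀: yes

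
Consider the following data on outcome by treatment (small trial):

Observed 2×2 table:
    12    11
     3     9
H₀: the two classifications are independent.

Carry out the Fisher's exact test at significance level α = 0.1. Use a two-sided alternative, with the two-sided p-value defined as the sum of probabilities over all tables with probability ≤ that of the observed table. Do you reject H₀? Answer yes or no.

Margins: r₁=23, r₂=12, c₁=15, c₂=20, n=35
p_obs = C(23,12)·C(12,3)/C(35,15); sum pmf over tables with pmf ≤ p_obs
p-value (two-sided) = 0.16292
At α=0.1: p ≥ α → fail to reject H₀

reject H₀: no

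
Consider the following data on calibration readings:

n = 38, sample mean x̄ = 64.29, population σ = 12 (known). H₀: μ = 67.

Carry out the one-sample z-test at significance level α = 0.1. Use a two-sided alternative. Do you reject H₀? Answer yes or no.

SE = σ/√n = 12/√38 = 1.9467
z = (x̄−μ₀)/SE = (64.29−67)/1.9467 = -1.3921
p-value (two-sided) = 0.16388
At α=0.1: p ≥ α → fail to reject H₀

reject H₀: no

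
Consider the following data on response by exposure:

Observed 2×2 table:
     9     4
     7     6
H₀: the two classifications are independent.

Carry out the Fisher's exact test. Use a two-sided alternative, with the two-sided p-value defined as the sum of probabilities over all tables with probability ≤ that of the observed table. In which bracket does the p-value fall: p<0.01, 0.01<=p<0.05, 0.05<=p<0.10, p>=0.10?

Margins: r₁=13, r₂=13, c₁=16, c₂=10, n=26
p_obs = C(13,9)·C(13,7)/C(26,16); sum pmf over tables with pmf ≤ p_obs
p-value (two-sided) = 0.68817
→ bracket: p>=0.10

p-value bracket: p>=0.10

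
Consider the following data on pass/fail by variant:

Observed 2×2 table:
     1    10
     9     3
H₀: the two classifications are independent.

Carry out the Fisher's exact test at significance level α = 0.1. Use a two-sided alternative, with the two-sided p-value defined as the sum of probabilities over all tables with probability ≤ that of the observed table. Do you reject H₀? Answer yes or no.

reject H₀: yes

Margins: r₁=11, r₂=12, c₁=10, c₂=13, n=23
p_obs = C(11,1)·C(12,9)/C(23,10); sum pmf over tables with pmf ≤ p_obs
p-value (two-sided) = 0.00276
At α=0.1: p < α → reject H₀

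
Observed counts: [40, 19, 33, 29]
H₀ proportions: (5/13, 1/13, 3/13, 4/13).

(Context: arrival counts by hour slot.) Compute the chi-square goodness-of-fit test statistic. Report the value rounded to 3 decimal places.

n = 121; E_i = n·p_i = [46.54, 9.31, 27.92, 37.23]
χ² = (40−46.54)²/46.54 + (19−9.31)²/9.31 + (33−27.92)²/27.92 + (29−37.23)²/37.23 = 13.7541
df = 3

test statistic = 13.754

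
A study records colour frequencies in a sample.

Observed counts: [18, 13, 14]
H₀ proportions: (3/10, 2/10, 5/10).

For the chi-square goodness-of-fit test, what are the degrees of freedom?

df = k − 1 = 3 − 1 = 2

degrees of freedom = 2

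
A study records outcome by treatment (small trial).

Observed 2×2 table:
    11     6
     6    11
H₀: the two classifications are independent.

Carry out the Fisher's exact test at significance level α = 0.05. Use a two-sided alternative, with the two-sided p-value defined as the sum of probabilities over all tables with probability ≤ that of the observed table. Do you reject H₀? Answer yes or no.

reject H₀: no

Margins: r₁=17, r₂=17, c₁=17, c₂=17, n=34
p_obs = C(17,11)·C(17,6)/C(34,17); sum pmf over tables with pmf ≤ p_obs
p-value (two-sided) = 0.16935
At α=0.05: p ≥ α → fail to reject H₀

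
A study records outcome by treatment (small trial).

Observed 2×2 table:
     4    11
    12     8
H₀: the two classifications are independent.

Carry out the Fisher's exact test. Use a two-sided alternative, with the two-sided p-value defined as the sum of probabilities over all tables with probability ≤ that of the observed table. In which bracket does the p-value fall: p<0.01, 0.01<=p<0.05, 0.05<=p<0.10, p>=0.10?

p-value bracket: 0.05<=p<0.10

Margins: r₁=15, r₂=20, c₁=16, c₂=19, n=35
p_obs = C(15,4)·C(20,12)/C(35,16); sum pmf over tables with pmf ≤ p_obs
p-value (two-sided) = 0.08656
→ bracket: 0.05<=p<0.10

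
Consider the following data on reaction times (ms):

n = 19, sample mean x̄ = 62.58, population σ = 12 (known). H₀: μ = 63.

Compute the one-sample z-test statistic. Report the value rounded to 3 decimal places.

SE = σ/√n = 12/√19 = 2.7530
z = (x̄−μ₀)/SE = (62.58−63)/2.7530 = -0.1526

test statistic = -0.153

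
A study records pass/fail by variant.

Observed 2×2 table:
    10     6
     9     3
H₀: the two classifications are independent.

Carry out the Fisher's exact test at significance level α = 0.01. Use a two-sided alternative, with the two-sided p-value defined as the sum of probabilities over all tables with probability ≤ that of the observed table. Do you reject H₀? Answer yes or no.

reject H₀: no

Margins: r₁=16, r₂=12, c₁=19, c₂=9, n=28
p_obs = C(16,10)·C(12,9)/C(28,19); sum pmf over tables with pmf ≤ p_obs
p-value (two-sided) = 0.68696
At α=0.01: p ≥ α → fail to reject H₀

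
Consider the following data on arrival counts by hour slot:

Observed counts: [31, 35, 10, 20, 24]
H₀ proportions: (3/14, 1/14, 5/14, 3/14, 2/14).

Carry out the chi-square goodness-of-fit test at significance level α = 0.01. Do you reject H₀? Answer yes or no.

n = 120; E_i = n·p_i = [25.71, 8.57, 42.86, 25.71, 17.14]
χ² = (31−25.71)²/25.71 + (35−8.57)²/8.57 + (10−42.86)²/42.86 + (20−25.71)²/25.71 + (24−17.14)²/17.14 = 111.7778
df = 4
p-value (upper-tail) = 0.00000
At α=0.01: p < α → reject H₀

reject H₀: yes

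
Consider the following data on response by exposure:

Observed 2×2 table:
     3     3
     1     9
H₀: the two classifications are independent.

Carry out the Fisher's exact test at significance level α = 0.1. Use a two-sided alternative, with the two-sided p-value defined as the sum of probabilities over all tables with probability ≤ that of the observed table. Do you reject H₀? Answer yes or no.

reject H₀: no

Margins: r₁=6, r₂=10, c₁=4, c₂=12, n=16
p_obs = C(6,3)·C(10,1)/C(16,4); sum pmf over tables with pmf ≤ p_obs
p-value (two-sided) = 0.11813
At α=0.1: p ≥ α → fail to reject H₀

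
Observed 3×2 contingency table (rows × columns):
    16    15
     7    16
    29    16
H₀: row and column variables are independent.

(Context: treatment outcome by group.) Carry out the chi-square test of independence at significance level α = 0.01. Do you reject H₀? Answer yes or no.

reject H₀: no

Row totals [31, 23, 45], col totals [52, 47], n=99
χ² = (16−16.28)²/16.28 + (15−14.72)²/14.72 + (7−12.08)²/12.08 + (16−10.92)²/10.92 + (29−23.64)²/23.64 + (16−21.36)²/21.36 = 7.0751
df = 2
p-value (upper-tail) = 0.02908
At α=0.01: p ≥ α → fail to reject H₀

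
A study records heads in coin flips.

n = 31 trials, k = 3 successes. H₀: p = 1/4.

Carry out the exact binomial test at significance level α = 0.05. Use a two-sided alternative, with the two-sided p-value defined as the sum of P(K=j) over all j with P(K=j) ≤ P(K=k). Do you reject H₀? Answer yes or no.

Exact binomial: n=31, k=3, p₀=1/4=0.2500
P(X=j) = C(n,j)·p₀^j·(1−p₀)^(n−j); p = Σ P(X=j) over j with P(X=j) ≤ P(X=3)
p-value (two-sided) = 0.05960
At α=0.05: p ≥ α → fail to reject H₀

reject H₀: no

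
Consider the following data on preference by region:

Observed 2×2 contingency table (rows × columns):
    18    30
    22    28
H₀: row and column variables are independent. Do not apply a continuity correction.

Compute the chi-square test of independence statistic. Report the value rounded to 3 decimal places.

test statistic = 0.428

Row totals [48, 50], col totals [40, 58], n=98
χ² = (18−19.59)²/19.59 + (30−28.41)²/28.41 + (22−20.41)²/20.41 + (28−29.59)²/29.59 = 0.4283
df = 1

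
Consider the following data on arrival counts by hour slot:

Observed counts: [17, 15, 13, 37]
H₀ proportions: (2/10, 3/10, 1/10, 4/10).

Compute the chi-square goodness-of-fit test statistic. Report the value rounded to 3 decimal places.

n = 82; E_i = n·p_i = [16.40, 24.60, 8.20, 32.80]
χ² = (17−16.40)²/16.40 + (15−24.60)²/24.60 + (13−8.20)²/8.20 + (37−32.80)²/32.80 = 7.1159
df = 3

test statistic = 7.116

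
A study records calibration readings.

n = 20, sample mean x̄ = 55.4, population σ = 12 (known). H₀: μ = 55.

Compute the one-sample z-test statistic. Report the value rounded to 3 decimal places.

test statistic = 0.149

SE = σ/√n = 12/√20 = 2.6833
z = (x̄−μ₀)/SE = (55.4−55)/2.6833 = 0.1491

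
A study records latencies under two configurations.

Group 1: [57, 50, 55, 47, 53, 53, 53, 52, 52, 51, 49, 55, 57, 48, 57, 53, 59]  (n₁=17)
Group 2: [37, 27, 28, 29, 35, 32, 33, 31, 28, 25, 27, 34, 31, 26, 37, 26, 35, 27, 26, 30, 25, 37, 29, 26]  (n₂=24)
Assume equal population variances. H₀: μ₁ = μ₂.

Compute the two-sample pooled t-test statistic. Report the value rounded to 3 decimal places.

test statistic = 19.062

x̄₁=53.000, s₁=3.391, n₁=17
x̄₂=30.042, s₂=4.059, n₂=24
s_p² = [16·3.391² + 23·4.059²]/39 = 14.4348
SE = √(s_p²·(1/17+1/24)) = 1.2044
t = (53.000−30.042)/1.2044 = 19.0622
df = 39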